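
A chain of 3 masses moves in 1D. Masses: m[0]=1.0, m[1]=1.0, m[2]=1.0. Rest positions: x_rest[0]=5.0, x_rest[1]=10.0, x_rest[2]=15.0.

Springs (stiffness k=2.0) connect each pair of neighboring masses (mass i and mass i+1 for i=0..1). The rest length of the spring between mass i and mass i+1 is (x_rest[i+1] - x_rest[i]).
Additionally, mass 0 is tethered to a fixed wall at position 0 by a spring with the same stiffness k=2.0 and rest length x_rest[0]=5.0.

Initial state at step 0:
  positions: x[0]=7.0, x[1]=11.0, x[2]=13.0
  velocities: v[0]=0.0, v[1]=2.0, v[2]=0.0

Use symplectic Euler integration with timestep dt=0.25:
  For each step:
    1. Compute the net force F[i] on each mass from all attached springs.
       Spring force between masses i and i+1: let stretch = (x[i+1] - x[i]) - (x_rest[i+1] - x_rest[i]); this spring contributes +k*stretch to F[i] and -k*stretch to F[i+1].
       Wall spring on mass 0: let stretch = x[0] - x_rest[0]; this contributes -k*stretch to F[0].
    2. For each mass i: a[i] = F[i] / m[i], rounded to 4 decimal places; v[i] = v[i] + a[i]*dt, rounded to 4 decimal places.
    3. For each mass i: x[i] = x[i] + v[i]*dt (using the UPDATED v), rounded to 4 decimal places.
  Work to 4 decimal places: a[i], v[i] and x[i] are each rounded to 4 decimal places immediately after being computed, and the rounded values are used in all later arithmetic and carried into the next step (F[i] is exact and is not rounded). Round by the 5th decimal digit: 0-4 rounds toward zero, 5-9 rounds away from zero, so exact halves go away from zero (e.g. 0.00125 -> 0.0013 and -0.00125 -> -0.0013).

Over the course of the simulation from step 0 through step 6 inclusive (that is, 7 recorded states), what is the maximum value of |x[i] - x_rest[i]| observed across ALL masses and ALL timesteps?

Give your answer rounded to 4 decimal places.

Step 0: x=[7.0000 11.0000 13.0000] v=[0.0000 2.0000 0.0000]
Step 1: x=[6.6250 11.2500 13.3750] v=[-1.5000 1.0000 1.5000]
Step 2: x=[6.0000 11.1875 14.1094] v=[-2.5000 -0.2500 2.9375]
Step 3: x=[5.2734 10.8418 15.1036] v=[-2.9063 -1.3828 3.9766]
Step 4: x=[4.5837 10.3328 16.1900] v=[-2.7588 -2.0361 4.3457]
Step 5: x=[4.0397 9.8373 17.1693] v=[-2.1761 -1.9821 3.9171]
Step 6: x=[3.7154 9.5336 17.8571] v=[-1.2972 -1.2149 2.7511]
Max displacement = 2.8571

Answer: 2.8571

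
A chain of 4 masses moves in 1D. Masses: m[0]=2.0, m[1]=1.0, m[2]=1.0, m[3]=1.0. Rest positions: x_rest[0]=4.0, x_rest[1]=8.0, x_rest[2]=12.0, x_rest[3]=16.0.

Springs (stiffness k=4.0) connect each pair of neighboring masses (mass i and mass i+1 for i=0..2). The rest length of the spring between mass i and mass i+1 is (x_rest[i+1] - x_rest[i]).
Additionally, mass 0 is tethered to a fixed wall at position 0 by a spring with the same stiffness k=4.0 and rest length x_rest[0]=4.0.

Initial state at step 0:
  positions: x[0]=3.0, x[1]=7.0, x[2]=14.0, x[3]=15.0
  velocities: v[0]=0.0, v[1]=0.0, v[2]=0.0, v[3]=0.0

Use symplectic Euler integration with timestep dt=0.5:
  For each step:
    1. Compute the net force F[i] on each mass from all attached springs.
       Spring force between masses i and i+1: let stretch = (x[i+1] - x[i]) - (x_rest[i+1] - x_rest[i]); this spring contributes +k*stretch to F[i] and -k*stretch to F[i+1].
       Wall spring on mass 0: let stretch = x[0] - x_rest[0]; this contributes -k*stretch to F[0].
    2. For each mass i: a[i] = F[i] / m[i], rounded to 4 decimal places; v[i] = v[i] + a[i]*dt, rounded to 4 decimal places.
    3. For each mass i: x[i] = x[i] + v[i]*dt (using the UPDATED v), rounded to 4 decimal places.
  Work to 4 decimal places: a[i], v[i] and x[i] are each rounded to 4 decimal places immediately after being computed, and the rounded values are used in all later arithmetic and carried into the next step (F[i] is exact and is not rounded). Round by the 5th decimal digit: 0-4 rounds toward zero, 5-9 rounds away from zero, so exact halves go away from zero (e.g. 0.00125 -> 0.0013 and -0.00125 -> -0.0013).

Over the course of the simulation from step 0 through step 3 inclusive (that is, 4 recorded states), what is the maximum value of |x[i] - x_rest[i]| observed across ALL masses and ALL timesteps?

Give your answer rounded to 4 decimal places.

Step 0: x=[3.0000 7.0000 14.0000 15.0000] v=[0.0000 0.0000 0.0000 0.0000]
Step 1: x=[3.5000 10.0000 8.0000 18.0000] v=[1.0000 6.0000 -12.0000 6.0000]
Step 2: x=[5.5000 4.5000 14.0000 15.0000] v=[4.0000 -11.0000 12.0000 -6.0000]
Step 3: x=[4.2500 9.5000 11.5000 15.0000] v=[-2.5000 10.0000 -5.0000 0.0000]
Max displacement = 4.0000

Answer: 4.0000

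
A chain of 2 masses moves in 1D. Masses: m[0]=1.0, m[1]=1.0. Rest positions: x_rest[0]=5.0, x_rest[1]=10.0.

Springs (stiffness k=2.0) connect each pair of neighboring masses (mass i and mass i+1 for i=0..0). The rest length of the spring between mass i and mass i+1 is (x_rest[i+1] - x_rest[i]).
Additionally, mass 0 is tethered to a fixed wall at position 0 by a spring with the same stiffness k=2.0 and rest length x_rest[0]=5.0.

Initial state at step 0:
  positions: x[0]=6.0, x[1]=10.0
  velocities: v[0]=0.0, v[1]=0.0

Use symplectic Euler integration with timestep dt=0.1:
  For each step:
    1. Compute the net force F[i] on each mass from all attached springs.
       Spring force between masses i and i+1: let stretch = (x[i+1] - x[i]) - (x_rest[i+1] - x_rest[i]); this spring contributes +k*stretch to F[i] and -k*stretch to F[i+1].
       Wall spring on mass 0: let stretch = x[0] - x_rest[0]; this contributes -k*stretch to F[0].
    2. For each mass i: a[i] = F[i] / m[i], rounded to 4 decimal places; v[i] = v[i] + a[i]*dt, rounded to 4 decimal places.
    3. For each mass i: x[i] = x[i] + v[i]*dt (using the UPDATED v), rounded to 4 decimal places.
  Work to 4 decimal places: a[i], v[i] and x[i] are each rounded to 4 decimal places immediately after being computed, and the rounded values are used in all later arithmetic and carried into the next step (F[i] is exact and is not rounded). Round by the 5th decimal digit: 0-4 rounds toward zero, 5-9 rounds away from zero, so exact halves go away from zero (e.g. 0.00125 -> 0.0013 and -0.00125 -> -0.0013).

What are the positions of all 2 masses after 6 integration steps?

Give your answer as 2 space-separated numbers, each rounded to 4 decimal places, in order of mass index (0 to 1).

Answer: 5.2916 10.3413

Derivation:
Step 0: x=[6.0000 10.0000] v=[0.0000 0.0000]
Step 1: x=[5.9600 10.0200] v=[-0.4000 0.2000]
Step 2: x=[5.8820 10.0588] v=[-0.7800 0.3880]
Step 3: x=[5.7699 10.1141] v=[-1.1210 0.5526]
Step 4: x=[5.6293 10.1825] v=[-1.4061 0.6838]
Step 5: x=[5.4672 10.2598] v=[-1.6213 0.7732]
Step 6: x=[5.2916 10.3413] v=[-1.7562 0.8147]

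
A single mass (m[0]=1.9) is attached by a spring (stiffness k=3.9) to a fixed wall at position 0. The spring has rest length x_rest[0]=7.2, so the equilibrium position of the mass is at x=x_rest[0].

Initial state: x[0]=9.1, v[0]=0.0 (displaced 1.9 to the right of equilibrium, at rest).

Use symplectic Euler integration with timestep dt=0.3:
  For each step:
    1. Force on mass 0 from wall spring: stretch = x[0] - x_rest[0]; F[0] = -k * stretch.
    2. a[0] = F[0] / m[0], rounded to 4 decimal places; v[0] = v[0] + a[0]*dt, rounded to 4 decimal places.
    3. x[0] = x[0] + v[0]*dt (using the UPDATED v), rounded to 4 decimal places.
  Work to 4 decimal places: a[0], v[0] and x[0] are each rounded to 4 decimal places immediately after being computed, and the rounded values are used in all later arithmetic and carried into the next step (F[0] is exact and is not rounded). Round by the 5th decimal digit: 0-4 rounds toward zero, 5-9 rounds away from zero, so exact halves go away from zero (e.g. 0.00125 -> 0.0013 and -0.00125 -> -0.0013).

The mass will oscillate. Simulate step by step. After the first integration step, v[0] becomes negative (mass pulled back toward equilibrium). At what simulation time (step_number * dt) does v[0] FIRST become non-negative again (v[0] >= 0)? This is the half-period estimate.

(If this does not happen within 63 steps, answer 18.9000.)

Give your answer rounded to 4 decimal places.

Answer: 2.4000

Derivation:
Step 0: x=[9.1000] v=[0.0000]
Step 1: x=[8.7490] v=[-1.1700]
Step 2: x=[8.1118] v=[-2.1239]
Step 3: x=[7.3062] v=[-2.6854]
Step 4: x=[6.4810] v=[-2.7508]
Step 5: x=[5.7886] v=[-2.3081]
Step 6: x=[5.3569] v=[-1.4390]
Step 7: x=[5.2657] v=[-0.3040]
Step 8: x=[5.5318] v=[0.8871]
First v>=0 after going negative at step 8, time=2.4000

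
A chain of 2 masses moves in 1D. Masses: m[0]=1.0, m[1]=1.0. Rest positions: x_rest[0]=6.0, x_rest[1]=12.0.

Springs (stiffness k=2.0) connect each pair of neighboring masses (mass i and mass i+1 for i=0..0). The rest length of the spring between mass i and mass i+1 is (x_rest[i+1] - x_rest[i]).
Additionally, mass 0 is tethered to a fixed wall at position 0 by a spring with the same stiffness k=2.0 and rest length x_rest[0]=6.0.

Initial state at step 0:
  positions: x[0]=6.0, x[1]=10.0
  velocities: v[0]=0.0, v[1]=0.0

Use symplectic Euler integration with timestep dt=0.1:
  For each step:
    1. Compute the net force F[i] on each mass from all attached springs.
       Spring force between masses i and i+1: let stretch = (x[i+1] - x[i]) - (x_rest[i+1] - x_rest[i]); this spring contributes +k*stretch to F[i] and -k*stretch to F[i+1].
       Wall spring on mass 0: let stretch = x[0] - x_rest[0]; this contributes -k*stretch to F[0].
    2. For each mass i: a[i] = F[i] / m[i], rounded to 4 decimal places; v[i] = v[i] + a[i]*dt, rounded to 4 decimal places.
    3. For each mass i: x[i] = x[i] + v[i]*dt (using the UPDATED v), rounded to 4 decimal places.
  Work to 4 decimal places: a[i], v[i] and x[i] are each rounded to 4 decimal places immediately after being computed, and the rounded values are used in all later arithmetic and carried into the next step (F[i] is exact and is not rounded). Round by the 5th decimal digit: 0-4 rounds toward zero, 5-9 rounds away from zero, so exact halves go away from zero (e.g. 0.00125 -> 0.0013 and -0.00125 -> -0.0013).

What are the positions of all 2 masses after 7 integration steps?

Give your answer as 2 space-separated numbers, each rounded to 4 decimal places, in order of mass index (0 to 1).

Answer: 5.1567 10.9346

Derivation:
Step 0: x=[6.0000 10.0000] v=[0.0000 0.0000]
Step 1: x=[5.9600 10.0400] v=[-0.4000 0.4000]
Step 2: x=[5.8824 10.1184] v=[-0.7760 0.7840]
Step 3: x=[5.7719 10.2321] v=[-1.1053 1.1368]
Step 4: x=[5.6351 10.3766] v=[-1.3676 1.4448]
Step 5: x=[5.4805 10.5463] v=[-1.5463 1.6965]
Step 6: x=[5.3176 10.7346] v=[-1.6292 1.8833]
Step 7: x=[5.1567 10.9346] v=[-1.6093 1.9999]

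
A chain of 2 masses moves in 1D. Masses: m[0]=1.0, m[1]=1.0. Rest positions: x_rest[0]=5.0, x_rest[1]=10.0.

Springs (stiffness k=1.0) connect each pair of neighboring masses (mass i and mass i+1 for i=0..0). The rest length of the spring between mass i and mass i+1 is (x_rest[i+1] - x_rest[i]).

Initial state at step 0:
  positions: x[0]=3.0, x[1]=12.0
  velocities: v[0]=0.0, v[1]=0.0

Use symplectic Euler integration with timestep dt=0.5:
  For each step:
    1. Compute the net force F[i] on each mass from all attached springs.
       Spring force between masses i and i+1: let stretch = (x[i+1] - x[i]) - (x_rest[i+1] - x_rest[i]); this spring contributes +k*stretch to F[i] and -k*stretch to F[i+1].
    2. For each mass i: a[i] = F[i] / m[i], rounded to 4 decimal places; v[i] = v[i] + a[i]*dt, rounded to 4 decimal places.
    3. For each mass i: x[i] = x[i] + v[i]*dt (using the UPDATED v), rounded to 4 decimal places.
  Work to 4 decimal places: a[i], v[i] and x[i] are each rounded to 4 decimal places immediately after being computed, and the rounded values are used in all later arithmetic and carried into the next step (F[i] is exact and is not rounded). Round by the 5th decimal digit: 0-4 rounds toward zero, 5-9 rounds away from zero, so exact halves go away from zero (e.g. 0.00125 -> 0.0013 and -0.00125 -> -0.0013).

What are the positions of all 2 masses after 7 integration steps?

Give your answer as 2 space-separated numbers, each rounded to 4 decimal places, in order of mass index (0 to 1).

Step 0: x=[3.0000 12.0000] v=[0.0000 0.0000]
Step 1: x=[4.0000 11.0000] v=[2.0000 -2.0000]
Step 2: x=[5.5000 9.5000] v=[3.0000 -3.0000]
Step 3: x=[6.7500 8.2500] v=[2.5000 -2.5000]
Step 4: x=[7.1250 7.8750] v=[0.7500 -0.7500]
Step 5: x=[6.4375 8.5625] v=[-1.3750 1.3750]
Step 6: x=[5.0313 9.9688] v=[-2.8125 2.8125]
Step 7: x=[3.6094 11.3907] v=[-2.8438 2.8438]

Answer: 3.6094 11.3907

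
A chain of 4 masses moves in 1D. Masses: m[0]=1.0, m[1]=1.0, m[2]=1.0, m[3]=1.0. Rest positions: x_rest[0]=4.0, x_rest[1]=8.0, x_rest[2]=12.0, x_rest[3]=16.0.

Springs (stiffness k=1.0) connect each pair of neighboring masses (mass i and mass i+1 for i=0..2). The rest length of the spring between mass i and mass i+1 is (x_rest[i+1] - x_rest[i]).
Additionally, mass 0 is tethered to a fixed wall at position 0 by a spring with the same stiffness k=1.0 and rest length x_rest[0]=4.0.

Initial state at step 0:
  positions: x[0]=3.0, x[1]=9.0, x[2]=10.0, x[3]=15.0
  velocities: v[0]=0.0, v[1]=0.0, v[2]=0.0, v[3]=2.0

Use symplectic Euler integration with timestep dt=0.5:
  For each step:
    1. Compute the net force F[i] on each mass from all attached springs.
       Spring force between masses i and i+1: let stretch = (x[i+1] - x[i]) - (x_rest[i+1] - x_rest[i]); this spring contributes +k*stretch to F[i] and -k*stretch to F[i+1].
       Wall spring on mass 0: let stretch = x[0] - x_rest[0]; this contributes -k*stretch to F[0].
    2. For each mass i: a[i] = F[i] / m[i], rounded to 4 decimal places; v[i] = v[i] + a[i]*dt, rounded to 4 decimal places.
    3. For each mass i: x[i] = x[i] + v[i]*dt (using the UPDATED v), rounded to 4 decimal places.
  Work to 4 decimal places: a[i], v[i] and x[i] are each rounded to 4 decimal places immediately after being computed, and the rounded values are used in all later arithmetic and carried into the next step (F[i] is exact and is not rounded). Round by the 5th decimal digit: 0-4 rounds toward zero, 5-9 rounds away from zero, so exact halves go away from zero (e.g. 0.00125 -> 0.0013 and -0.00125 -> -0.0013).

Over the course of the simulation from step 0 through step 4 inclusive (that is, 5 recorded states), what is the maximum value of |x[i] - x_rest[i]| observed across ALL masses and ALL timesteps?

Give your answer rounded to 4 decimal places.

Answer: 2.0469

Derivation:
Step 0: x=[3.0000 9.0000 10.0000 15.0000] v=[0.0000 0.0000 0.0000 2.0000]
Step 1: x=[3.7500 7.7500 11.0000 15.7500] v=[1.5000 -2.5000 2.0000 1.5000]
Step 2: x=[4.5625 6.3125 12.3750 16.3125] v=[1.6250 -2.8750 2.7500 1.1250]
Step 3: x=[4.6719 5.9531 13.2188 16.8907] v=[0.2188 -0.7188 1.6875 1.1563]
Step 4: x=[3.9336 7.0899 13.1641 17.5509] v=[-1.4766 2.2735 -0.1094 1.3204]
Max displacement = 2.0469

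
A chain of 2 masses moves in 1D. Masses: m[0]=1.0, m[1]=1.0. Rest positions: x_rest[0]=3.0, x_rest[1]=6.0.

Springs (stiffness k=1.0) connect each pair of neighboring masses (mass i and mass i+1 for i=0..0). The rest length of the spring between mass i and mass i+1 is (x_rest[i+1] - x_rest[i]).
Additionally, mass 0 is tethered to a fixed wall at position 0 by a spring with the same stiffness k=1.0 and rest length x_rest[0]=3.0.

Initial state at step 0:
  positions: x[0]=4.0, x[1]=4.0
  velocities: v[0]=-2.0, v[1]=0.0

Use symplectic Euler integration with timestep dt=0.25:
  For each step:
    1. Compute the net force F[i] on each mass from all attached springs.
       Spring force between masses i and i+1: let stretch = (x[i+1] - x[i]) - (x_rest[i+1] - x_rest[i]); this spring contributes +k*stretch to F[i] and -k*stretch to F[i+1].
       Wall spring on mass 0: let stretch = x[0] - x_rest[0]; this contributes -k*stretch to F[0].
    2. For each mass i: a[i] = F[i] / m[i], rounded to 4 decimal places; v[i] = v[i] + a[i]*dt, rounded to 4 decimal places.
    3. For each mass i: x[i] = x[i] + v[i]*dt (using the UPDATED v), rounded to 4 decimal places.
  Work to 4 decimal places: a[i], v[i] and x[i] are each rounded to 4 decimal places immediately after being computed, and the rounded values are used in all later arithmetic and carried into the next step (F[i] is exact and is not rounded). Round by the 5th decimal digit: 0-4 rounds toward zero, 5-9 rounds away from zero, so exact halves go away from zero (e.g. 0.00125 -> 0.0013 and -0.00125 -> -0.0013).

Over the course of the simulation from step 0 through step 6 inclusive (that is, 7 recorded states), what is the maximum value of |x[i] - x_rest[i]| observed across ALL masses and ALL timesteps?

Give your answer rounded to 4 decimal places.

Step 0: x=[4.0000 4.0000] v=[-2.0000 0.0000]
Step 1: x=[3.2500 4.1875] v=[-3.0000 0.7500]
Step 2: x=[2.3555 4.5039] v=[-3.5781 1.2656]
Step 3: x=[1.4480 4.8735] v=[-3.6299 1.4785]
Step 4: x=[0.6641 5.2165] v=[-3.1355 1.3721]
Step 5: x=[0.1233 5.4625] v=[-2.1634 0.9840]
Step 6: x=[-0.0916 5.5623] v=[-0.8594 0.3992]
Max displacement = 3.0916

Answer: 3.0916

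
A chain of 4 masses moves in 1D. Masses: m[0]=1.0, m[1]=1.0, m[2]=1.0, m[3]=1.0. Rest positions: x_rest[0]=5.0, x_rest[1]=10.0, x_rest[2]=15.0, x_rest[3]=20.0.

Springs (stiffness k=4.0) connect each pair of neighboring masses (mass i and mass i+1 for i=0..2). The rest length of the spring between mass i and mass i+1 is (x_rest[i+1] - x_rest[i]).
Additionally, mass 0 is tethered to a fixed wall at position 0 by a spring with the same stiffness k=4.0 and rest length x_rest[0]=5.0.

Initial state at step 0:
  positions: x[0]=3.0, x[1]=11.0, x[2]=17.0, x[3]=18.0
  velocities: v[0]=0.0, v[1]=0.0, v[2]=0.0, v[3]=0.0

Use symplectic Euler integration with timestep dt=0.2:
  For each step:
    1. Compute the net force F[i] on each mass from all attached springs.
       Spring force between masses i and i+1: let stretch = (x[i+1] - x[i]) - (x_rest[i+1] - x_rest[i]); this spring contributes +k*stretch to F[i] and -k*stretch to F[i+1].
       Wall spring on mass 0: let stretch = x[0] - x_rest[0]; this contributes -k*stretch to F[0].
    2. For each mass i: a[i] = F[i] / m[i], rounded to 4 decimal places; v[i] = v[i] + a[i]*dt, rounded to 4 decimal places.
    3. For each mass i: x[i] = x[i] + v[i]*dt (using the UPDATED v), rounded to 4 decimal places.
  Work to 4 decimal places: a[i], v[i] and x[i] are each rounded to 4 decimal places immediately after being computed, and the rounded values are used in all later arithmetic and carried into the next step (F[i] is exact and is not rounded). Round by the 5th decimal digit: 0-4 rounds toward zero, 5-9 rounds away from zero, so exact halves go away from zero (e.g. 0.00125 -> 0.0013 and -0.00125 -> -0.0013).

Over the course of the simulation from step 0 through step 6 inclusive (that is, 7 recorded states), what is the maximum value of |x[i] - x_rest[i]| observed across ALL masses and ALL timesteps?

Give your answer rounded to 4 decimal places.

Step 0: x=[3.0000 11.0000 17.0000 18.0000] v=[0.0000 0.0000 0.0000 0.0000]
Step 1: x=[3.8000 10.6800 16.2000 18.6400] v=[4.0000 -1.6000 -4.0000 3.2000]
Step 2: x=[5.0928 10.1424 14.9072 19.6896] v=[6.4640 -2.6880 -6.4640 5.2480]
Step 3: x=[6.3787 9.5592 13.6172 20.7740] v=[6.4294 -2.9158 -6.4499 5.4221]
Step 4: x=[7.1529 9.1164 12.8230 21.5133] v=[3.8708 -2.2138 -3.9709 3.6967]
Step 5: x=[7.0968 8.9525 12.8262 21.6622] v=[-0.2807 -0.8193 0.0161 0.7445]
Step 6: x=[6.2021 9.1115 13.6234 21.1973] v=[-4.4736 0.7951 3.9859 -2.3243]
Max displacement = 2.1770

Answer: 2.1770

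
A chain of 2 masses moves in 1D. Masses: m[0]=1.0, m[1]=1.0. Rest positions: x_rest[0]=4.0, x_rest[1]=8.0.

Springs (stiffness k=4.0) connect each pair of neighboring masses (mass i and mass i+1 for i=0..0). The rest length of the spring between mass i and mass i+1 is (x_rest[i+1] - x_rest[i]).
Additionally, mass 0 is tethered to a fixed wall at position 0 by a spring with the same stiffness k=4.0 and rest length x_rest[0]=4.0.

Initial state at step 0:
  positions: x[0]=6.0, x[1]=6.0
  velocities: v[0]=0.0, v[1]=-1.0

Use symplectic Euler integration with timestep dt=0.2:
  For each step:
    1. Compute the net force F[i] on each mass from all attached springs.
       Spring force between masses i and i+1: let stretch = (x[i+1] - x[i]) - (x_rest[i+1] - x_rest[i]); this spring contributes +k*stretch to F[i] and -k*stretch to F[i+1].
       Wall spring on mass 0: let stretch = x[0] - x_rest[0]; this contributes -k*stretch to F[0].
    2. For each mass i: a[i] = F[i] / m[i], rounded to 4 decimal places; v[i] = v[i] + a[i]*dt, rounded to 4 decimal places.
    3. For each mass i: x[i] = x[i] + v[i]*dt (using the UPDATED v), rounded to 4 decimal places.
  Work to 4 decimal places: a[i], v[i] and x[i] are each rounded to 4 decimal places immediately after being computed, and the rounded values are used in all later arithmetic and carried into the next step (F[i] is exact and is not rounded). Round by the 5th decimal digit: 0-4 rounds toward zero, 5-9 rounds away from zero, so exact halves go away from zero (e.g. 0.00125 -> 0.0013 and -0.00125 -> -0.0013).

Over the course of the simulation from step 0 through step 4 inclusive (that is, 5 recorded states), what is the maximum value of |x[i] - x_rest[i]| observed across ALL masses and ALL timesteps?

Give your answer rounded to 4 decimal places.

Answer: 2.8225

Derivation:
Step 0: x=[6.0000 6.0000] v=[0.0000 -1.0000]
Step 1: x=[5.0400 6.4400] v=[-4.8000 2.2000]
Step 2: x=[3.4976 7.2960] v=[-7.7120 4.2800]
Step 3: x=[2.0033 8.1843] v=[-7.4714 4.4413]
Step 4: x=[1.1775 8.7236] v=[-4.1292 2.6965]
Max displacement = 2.8225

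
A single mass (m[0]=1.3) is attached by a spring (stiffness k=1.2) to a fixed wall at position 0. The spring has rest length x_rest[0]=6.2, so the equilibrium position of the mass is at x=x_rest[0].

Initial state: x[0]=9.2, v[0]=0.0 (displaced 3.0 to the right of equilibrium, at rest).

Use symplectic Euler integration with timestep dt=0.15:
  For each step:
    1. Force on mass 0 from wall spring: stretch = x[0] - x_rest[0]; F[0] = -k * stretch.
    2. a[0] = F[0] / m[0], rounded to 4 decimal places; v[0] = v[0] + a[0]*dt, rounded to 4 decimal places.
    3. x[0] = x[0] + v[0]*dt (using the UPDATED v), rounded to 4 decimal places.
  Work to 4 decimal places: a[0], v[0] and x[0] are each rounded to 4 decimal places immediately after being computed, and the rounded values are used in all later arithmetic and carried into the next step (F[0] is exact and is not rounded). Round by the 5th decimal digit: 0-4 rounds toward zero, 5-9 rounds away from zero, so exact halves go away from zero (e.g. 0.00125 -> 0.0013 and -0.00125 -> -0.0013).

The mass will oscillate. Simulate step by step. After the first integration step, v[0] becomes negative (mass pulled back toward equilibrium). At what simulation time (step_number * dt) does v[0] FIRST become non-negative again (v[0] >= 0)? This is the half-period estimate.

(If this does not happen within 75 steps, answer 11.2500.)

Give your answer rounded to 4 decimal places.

Step 0: x=[9.2000] v=[0.0000]
Step 1: x=[9.1377] v=[-0.4154]
Step 2: x=[9.0144] v=[-0.8222]
Step 3: x=[8.8326] v=[-1.2119]
Step 4: x=[8.5961] v=[-1.5764]
Step 5: x=[8.3099] v=[-1.9082]
Step 6: x=[7.9799] v=[-2.2003]
Step 7: x=[7.6129] v=[-2.4468]
Step 8: x=[7.2165] v=[-2.6424]
Step 9: x=[6.7990] v=[-2.7831]
Step 10: x=[6.3691] v=[-2.8660]
Step 11: x=[5.9357] v=[-2.8894]
Step 12: x=[5.5078] v=[-2.8528]
Step 13: x=[5.0943] v=[-2.7570]
Step 14: x=[4.7037] v=[-2.6039]
Step 15: x=[4.3442] v=[-2.3967]
Step 16: x=[4.0232] v=[-2.1398]
Step 17: x=[3.7474] v=[-1.8384]
Step 18: x=[3.5226] v=[-1.4988]
Step 19: x=[3.3534] v=[-1.1281]
Step 20: x=[3.2433] v=[-0.7340]
Step 21: x=[3.1946] v=[-0.3246]
Step 22: x=[3.2083] v=[0.0915]
First v>=0 after going negative at step 22, time=3.3000

Answer: 3.3000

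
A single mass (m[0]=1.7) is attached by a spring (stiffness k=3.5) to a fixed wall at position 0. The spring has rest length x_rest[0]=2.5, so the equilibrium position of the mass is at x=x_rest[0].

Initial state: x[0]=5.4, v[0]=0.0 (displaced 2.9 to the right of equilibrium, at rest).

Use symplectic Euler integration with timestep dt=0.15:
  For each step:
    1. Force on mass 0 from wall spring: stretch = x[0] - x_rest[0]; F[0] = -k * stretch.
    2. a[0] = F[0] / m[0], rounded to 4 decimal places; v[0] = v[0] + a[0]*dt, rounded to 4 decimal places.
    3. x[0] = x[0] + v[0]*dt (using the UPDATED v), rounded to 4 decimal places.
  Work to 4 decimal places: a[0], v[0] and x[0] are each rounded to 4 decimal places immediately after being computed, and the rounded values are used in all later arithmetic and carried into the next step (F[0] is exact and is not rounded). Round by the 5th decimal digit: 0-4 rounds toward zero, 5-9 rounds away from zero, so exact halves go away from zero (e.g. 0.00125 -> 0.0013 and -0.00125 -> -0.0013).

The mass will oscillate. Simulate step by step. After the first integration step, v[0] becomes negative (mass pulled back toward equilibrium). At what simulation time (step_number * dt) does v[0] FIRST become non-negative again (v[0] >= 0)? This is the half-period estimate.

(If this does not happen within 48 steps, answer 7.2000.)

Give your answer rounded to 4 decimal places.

Step 0: x=[5.4000] v=[0.0000]
Step 1: x=[5.2657] v=[-0.8956]
Step 2: x=[5.0032] v=[-1.7497]
Step 3: x=[4.6248] v=[-2.5227]
Step 4: x=[4.1480] v=[-3.1789]
Step 5: x=[3.5948] v=[-3.6878]
Step 6: x=[2.9909] v=[-4.0259]
Step 7: x=[2.3643] v=[-4.1775]
Step 8: x=[1.7440] v=[-4.1356]
Step 9: x=[1.1587] v=[-3.9021]
Step 10: x=[0.6355] v=[-3.4879]
Step 11: x=[0.1987] v=[-2.9121]
Step 12: x=[-0.1315] v=[-2.2014]
Step 13: x=[-0.3398] v=[-1.3887]
Step 14: x=[-0.4166] v=[-0.5117]
Step 15: x=[-0.3583] v=[0.3890]
First v>=0 after going negative at step 15, time=2.2500

Answer: 2.2500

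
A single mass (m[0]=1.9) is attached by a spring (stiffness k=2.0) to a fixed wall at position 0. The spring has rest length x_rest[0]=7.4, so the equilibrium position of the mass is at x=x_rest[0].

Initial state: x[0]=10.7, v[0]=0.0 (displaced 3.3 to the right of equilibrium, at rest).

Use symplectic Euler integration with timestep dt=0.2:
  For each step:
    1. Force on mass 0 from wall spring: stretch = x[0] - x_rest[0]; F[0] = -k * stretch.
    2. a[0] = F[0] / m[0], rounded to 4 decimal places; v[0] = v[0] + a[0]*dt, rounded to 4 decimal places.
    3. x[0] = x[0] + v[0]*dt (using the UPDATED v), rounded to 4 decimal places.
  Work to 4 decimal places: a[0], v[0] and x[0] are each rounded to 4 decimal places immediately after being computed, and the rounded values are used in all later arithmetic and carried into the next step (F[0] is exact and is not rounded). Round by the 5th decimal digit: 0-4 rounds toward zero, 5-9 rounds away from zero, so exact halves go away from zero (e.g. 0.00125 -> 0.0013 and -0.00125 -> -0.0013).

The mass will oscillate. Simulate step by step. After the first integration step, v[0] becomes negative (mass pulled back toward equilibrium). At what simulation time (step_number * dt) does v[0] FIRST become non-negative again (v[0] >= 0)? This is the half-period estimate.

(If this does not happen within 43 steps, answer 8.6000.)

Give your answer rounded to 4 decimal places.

Answer: 3.2000

Derivation:
Step 0: x=[10.7000] v=[0.0000]
Step 1: x=[10.5611] v=[-0.6947]
Step 2: x=[10.2891] v=[-1.3602]
Step 3: x=[9.8954] v=[-1.9684]
Step 4: x=[9.3967] v=[-2.4937]
Step 5: x=[8.8139] v=[-2.9141]
Step 6: x=[8.1715] v=[-3.2118]
Step 7: x=[7.4967] v=[-3.3742]
Step 8: x=[6.8178] v=[-3.3946]
Step 9: x=[6.1634] v=[-3.2720]
Step 10: x=[5.5611] v=[-3.0117]
Step 11: x=[5.0362] v=[-2.6246]
Step 12: x=[4.6108] v=[-2.1270]
Step 13: x=[4.3028] v=[-1.5398]
Step 14: x=[4.1252] v=[-0.8878]
Step 15: x=[4.0855] v=[-0.1984]
Step 16: x=[4.1854] v=[0.4994]
First v>=0 after going negative at step 16, time=3.2000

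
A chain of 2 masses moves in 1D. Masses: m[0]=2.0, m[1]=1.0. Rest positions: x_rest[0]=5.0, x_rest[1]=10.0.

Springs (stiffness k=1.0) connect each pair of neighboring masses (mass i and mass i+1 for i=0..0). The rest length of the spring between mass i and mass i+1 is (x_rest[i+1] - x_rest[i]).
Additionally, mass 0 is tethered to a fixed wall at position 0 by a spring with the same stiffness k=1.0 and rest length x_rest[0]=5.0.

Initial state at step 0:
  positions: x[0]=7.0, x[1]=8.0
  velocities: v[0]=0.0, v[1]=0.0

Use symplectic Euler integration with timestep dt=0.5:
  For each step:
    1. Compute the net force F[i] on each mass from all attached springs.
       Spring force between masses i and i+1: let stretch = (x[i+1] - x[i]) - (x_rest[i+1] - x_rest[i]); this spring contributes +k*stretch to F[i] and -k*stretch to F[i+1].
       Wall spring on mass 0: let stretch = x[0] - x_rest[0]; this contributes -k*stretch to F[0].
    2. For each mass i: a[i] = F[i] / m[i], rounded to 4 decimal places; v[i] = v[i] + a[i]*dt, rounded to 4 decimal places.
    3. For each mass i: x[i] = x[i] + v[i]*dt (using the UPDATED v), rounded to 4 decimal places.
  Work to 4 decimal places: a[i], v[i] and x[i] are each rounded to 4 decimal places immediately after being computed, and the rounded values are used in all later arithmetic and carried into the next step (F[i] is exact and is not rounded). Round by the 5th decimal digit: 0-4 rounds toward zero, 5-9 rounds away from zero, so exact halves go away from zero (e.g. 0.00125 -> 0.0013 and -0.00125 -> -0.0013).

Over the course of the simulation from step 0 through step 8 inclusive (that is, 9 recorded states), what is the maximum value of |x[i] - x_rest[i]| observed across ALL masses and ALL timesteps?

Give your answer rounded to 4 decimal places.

Step 0: x=[7.0000 8.0000] v=[0.0000 0.0000]
Step 1: x=[6.2500 9.0000] v=[-1.5000 2.0000]
Step 2: x=[5.0625 10.5625] v=[-2.3750 3.1250]
Step 3: x=[3.9297 12.0000] v=[-2.2656 2.8750]
Step 4: x=[3.3145 12.6700] v=[-1.2305 1.3399]
Step 5: x=[3.4544 12.2511] v=[0.2798 -0.8379]
Step 6: x=[4.2621 10.8830] v=[1.6154 -2.7363]
Step 7: x=[5.3647 9.1096] v=[2.2051 -3.5468]
Step 8: x=[6.2648 7.6500] v=[1.8002 -2.9193]
Max displacement = 2.6700

Answer: 2.6700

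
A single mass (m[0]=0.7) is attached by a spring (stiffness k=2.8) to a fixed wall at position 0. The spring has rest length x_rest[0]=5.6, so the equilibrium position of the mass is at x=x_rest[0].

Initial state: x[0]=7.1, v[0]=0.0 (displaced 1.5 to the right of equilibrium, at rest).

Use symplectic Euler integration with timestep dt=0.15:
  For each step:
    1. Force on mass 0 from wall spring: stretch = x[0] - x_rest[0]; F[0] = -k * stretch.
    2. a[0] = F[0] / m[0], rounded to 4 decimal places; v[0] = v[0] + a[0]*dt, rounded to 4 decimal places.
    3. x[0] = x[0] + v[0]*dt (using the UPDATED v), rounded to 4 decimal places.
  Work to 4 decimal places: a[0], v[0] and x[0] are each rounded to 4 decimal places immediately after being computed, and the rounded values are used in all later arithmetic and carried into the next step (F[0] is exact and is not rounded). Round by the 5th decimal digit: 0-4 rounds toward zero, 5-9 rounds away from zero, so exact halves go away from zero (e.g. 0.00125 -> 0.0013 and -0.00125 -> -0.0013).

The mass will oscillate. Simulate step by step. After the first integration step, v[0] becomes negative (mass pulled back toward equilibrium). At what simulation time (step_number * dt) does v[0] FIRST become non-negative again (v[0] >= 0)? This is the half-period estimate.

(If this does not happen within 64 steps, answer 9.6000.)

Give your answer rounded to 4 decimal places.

Step 0: x=[7.1000] v=[0.0000]
Step 1: x=[6.9650] v=[-0.9000]
Step 2: x=[6.7072] v=[-1.7190]
Step 3: x=[6.3497] v=[-2.3833]
Step 4: x=[5.9247] v=[-2.8331]
Step 5: x=[5.4705] v=[-3.0279]
Step 6: x=[5.0280] v=[-2.9502]
Step 7: x=[4.6370] v=[-2.6070]
Step 8: x=[4.3326] v=[-2.0292]
Step 9: x=[4.1423] v=[-1.2688]
Step 10: x=[4.0832] v=[-0.3942]
Step 11: x=[4.1606] v=[0.5159]
First v>=0 after going negative at step 11, time=1.6500

Answer: 1.6500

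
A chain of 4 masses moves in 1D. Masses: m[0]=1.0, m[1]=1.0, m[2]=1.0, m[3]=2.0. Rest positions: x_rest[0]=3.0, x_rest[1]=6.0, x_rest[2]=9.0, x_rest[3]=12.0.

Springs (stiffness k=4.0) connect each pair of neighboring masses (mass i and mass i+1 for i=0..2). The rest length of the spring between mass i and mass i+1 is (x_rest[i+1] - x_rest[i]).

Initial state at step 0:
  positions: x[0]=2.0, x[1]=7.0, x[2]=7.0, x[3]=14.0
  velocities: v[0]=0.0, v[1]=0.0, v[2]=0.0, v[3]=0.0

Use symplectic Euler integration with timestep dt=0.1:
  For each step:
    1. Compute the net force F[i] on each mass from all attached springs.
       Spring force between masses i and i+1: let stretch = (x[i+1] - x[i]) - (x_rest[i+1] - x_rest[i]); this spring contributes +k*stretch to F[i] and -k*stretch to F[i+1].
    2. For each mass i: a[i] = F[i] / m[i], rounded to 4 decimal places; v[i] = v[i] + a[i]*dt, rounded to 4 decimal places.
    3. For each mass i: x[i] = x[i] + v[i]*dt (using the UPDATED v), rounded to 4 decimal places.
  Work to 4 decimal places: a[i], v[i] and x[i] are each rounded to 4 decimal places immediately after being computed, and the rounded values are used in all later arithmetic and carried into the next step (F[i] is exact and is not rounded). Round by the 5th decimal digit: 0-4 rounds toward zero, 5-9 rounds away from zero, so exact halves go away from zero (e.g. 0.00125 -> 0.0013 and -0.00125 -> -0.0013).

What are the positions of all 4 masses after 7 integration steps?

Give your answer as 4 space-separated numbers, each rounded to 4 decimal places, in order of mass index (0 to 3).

Step 0: x=[2.0000 7.0000 7.0000 14.0000] v=[0.0000 0.0000 0.0000 0.0000]
Step 1: x=[2.0800 6.8000 7.2800 13.9200] v=[0.8000 -2.0000 2.8000 -0.8000]
Step 2: x=[2.2288 6.4304 7.8064 13.7672] v=[1.4880 -3.6960 5.2640 -1.5280]
Step 3: x=[2.4257 5.9478 8.5162 13.5552] v=[1.9686 -4.8262 7.0979 -2.1202]
Step 4: x=[2.6434 5.4270 9.3248 13.3024] v=[2.1774 -5.2077 8.0861 -2.5280]
Step 5: x=[2.8525 4.9508 10.1366 13.0301] v=[2.0908 -4.7620 8.1180 -2.7235]
Step 6: x=[3.0255 4.5981 10.8567 12.7599] v=[1.7301 -3.5270 7.2011 -2.7022]
Step 7: x=[3.1414 4.4328 11.4026 12.5116] v=[1.1591 -1.6526 5.4589 -2.4828]

Answer: 3.1414 4.4328 11.4026 12.5116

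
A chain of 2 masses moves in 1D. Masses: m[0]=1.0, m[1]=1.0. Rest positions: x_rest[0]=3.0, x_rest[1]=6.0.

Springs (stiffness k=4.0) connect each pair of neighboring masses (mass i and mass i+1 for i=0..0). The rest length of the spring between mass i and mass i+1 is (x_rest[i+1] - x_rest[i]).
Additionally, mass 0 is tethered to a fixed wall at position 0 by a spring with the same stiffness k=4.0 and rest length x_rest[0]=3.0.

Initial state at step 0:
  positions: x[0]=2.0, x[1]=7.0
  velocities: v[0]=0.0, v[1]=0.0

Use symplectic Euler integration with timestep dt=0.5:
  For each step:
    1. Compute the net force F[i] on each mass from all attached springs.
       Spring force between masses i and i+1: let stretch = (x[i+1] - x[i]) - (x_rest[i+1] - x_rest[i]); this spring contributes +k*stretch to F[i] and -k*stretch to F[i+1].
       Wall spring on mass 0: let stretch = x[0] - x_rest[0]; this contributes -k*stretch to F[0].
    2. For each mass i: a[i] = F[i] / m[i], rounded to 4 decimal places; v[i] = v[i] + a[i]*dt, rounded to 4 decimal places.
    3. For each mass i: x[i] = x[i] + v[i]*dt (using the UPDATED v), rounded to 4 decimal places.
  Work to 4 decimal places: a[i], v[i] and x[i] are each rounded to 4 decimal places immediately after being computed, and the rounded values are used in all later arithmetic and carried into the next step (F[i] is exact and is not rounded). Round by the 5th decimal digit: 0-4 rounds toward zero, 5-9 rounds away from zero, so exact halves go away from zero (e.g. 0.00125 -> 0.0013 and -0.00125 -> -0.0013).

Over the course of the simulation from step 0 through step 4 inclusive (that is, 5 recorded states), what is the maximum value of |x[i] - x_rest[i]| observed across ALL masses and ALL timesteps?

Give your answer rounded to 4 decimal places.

Step 0: x=[2.0000 7.0000] v=[0.0000 0.0000]
Step 1: x=[5.0000 5.0000] v=[6.0000 -4.0000]
Step 2: x=[3.0000 6.0000] v=[-4.0000 2.0000]
Step 3: x=[1.0000 7.0000] v=[-4.0000 2.0000]
Step 4: x=[4.0000 5.0000] v=[6.0000 -4.0000]
Max displacement = 2.0000

Answer: 2.0000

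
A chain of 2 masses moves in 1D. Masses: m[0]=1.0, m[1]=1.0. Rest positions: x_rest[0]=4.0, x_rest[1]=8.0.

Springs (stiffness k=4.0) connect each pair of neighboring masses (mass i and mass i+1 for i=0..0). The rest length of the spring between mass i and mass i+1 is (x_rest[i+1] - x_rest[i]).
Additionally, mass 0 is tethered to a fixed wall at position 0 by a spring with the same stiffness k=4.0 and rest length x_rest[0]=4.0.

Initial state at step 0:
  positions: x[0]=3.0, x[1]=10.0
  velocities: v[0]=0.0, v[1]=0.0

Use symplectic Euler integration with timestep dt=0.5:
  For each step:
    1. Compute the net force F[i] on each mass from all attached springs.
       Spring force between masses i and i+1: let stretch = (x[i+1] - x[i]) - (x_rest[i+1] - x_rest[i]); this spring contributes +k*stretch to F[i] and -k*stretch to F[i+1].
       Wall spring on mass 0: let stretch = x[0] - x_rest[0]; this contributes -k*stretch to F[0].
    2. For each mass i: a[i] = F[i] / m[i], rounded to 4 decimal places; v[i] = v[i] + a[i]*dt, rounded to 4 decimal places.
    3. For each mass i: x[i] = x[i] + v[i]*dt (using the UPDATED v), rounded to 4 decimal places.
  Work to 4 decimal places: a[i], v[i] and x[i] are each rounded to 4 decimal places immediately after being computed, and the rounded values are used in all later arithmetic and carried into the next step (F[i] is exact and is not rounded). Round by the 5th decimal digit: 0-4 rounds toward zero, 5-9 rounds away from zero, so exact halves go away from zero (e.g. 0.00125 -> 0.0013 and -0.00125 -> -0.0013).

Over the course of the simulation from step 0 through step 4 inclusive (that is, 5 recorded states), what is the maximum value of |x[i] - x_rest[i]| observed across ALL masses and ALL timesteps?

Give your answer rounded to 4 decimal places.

Step 0: x=[3.0000 10.0000] v=[0.0000 0.0000]
Step 1: x=[7.0000 7.0000] v=[8.0000 -6.0000]
Step 2: x=[4.0000 8.0000] v=[-6.0000 2.0000]
Step 3: x=[1.0000 9.0000] v=[-6.0000 2.0000]
Step 4: x=[5.0000 6.0000] v=[8.0000 -6.0000]
Max displacement = 3.0000

Answer: 3.0000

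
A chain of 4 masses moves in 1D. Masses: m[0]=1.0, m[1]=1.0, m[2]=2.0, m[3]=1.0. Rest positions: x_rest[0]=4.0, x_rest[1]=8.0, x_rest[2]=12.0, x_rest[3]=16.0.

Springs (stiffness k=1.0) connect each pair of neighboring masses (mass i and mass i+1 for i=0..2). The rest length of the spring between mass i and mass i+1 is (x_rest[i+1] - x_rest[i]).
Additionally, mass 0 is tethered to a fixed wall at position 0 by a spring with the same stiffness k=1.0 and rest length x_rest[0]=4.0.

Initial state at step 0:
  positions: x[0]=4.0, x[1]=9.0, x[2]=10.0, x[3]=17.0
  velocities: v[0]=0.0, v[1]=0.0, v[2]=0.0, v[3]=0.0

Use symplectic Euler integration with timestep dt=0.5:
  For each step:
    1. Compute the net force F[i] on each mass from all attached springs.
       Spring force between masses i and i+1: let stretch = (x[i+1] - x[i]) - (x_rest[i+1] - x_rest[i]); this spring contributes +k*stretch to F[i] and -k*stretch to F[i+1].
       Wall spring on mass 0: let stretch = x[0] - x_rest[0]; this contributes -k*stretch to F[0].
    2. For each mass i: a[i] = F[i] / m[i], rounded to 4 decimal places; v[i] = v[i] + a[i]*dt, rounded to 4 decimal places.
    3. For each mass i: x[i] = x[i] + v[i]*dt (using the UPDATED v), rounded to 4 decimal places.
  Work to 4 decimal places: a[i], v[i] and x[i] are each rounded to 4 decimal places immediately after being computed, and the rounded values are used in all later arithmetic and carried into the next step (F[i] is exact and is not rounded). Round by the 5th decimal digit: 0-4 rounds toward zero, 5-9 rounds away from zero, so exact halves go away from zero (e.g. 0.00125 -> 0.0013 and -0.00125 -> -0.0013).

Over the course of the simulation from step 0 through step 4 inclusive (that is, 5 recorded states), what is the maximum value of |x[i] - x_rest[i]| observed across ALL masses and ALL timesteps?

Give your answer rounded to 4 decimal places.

Answer: 2.1328

Derivation:
Step 0: x=[4.0000 9.0000 10.0000 17.0000] v=[0.0000 0.0000 0.0000 0.0000]
Step 1: x=[4.2500 8.0000 10.7500 16.2500] v=[0.5000 -2.0000 1.5000 -1.5000]
Step 2: x=[4.3750 6.7500 11.8438 15.1250] v=[0.2500 -2.5000 2.1875 -2.2500]
Step 3: x=[4.0000 6.1797 12.7110 14.1797] v=[-0.7500 -1.1406 1.7344 -1.8906]
Step 4: x=[3.1699 6.6973 12.9454 13.8672] v=[-1.6602 1.0352 0.4688 -0.6250]
Max displacement = 2.1328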